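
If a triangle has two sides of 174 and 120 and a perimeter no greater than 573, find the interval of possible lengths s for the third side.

Triangle inequality alone gives 54 < s < 294.
The perimeter condition gives s ≤ 573 − 174 − 120 = 279.
Intersecting the two: 54 < s ≤ 279.

54 < s ≤ 279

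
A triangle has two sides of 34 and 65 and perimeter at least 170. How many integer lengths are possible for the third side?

Triangle inequality: 31 < x < 99. Perimeter ≥ 170 gives x ≥ 170 − 34 − 65 = 71.
So 71 ≤ x < 99; integers 71 through 98: 28 values.

28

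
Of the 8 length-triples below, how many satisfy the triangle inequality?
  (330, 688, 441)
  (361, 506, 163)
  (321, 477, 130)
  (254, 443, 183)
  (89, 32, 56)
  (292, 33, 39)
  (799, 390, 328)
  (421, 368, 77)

(330,441,688): 330+441 > 688 → valid
(163,361,506): 163+361 > 506 → valid
(130,321,477): 130+321 ≤ 477 → not valid
(183,254,443): 183+254 ≤ 443 → not valid
(32,56,89): 32+56 ≤ 89 → not valid
(33,39,292): 33+39 ≤ 292 → not valid
(328,390,799): 328+390 ≤ 799 → not valid
(77,368,421): 77+368 > 421 → valid
3 of the 8 triples form a triangle.

3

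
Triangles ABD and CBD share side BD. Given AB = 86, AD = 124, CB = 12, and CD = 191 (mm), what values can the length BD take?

From triangle ABD: |86 − 124| < BD < 86 + 124, i.e. 38 < BD < 210.
From triangle CBD: 179 < BD < 203.
Both must hold, so BD lies in the intersection.

179 < BD < 203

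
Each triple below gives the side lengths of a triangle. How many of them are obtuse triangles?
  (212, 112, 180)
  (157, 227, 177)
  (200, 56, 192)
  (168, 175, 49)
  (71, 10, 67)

1

(212,112,180): 112²+180² = 44944 = 212² → right
(157,227,177): 157²+177² = 55978 > 51529 = 227² → acute
(200,56,192): 56²+192² = 40000 = 200² → right
(168,175,49): 49²+168² = 30625 = 175² → right
(71,10,67): 10²+67² = 4589 < 5041 = 71² → obtuse
1 of the 5 is obtuse.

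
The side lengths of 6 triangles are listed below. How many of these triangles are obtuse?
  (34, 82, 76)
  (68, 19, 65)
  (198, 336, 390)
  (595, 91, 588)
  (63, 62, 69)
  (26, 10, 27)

1

(34,82,76): 34²+76² = 6932 > 6724 = 82² → acute
(68,19,65): 19²+65² = 4586 < 4624 = 68² → obtuse
(198,336,390): 198²+336² = 152100 = 390² → right
(595,91,588): 91²+588² = 354025 = 595² → right
(63,62,69): 62²+63² = 7813 > 4761 = 69² → acute
(26,10,27): 10²+26² = 776 > 729 = 27² → acute
1 of the 6 is obtuse.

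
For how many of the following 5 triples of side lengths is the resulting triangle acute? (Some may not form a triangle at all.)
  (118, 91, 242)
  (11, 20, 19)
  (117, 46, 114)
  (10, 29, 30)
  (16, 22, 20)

(118,91,242): 91+118 ≤ 242, not a triangle
(11,20,19): 11²+19² = 482 > 400 = 20² → acute
(117,46,114): 46²+114² = 15112 > 13689 = 117² → acute
(10,29,30): 10²+29² = 941 > 900 = 30² → acute
(16,22,20): 16²+20² = 656 > 484 = 22² → acute
4 of the 5 are acute.

4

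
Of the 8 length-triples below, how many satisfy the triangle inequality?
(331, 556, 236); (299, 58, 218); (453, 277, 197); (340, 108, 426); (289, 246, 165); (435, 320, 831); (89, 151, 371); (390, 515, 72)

4

(236,331,556): 236+331 > 556 → valid
(58,218,299): 58+218 ≤ 299 → not valid
(197,277,453): 197+277 > 453 → valid
(108,340,426): 108+340 > 426 → valid
(165,246,289): 165+246 > 289 → valid
(320,435,831): 320+435 ≤ 831 → not valid
(89,151,371): 89+151 ≤ 371 → not valid
(72,390,515): 72+390 ≤ 515 → not valid
4 of the 8 triples form a triangle.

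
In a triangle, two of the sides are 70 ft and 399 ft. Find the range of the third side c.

329 < c < 469

By the triangle inequality, c must be less than 70 + 399 = 469 and greater than |70 − 399| = 329.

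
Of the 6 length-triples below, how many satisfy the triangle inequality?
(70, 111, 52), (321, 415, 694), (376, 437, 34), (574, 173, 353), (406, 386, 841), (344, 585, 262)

3

(52,70,111): 52+70 > 111 → valid
(321,415,694): 321+415 > 694 → valid
(34,376,437): 34+376 ≤ 437 → not valid
(173,353,574): 173+353 ≤ 574 → not valid
(386,406,841): 386+406 ≤ 841 → not valid
(262,344,585): 262+344 > 585 → valid
3 of the 6 triples form a triangle.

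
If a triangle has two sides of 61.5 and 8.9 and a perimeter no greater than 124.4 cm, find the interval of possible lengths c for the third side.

52.6 < c ≤ 54.0 cm

Triangle inequality alone gives 52.6 < c < 70.4.
The perimeter condition gives c ≤ 124.4 − 61.5 − 8.9 = 54.0.
Intersecting the two: 52.6 < c ≤ 54.0.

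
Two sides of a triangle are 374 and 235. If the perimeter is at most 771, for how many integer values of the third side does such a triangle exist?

Triangle inequality: 139 < x < 609. Perimeter ≤ 771 gives x ≤ 771 − 374 − 235 = 162.
So 139 < x ≤ 162; integers 140 through 162: 23 values.

23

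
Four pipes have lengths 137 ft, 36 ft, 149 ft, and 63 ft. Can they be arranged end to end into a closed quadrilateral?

A quadrilateral exists iff every side is shorter than the sum of the others — equivalently, the longest side is less than the sum of the rest.
Longest side 149 < 236 (sum of the remaining 3), so yes.

Yes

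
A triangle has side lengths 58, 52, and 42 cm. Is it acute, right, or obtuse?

acute

Compare the square of the longest side to the sum of squares of the other two: 42² + 52² = 4468 > 3364 = 58².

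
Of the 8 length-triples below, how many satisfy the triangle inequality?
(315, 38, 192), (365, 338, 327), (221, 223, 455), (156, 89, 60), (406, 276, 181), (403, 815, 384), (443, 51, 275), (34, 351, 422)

2

(38,192,315): 38+192 ≤ 315 → not valid
(327,338,365): 327+338 > 365 → valid
(221,223,455): 221+223 ≤ 455 → not valid
(60,89,156): 60+89 ≤ 156 → not valid
(181,276,406): 181+276 > 406 → valid
(384,403,815): 384+403 ≤ 815 → not valid
(51,275,443): 51+275 ≤ 443 → not valid
(34,351,422): 34+351 ≤ 422 → not valid
2 of the 8 triples form a triangle.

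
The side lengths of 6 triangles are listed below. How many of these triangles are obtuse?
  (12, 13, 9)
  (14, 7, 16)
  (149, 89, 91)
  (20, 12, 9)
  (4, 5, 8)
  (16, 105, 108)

(12,13,9): 9²+12² = 225 > 169 = 13² → acute
(14,7,16): 7²+14² = 245 < 256 = 16² → obtuse
(149,89,91): 89²+91² = 16202 < 22201 = 149² → obtuse
(20,12,9): 9²+12² = 225 < 400 = 20² → obtuse
(4,5,8): 4²+5² = 41 < 64 = 8² → obtuse
(16,105,108): 16²+105² = 11281 < 11664 = 108² → obtuse
5 of the 6 are obtuse.

5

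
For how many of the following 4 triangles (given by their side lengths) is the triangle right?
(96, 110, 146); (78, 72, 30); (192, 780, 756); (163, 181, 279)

3

(96,110,146): 96²+110² = 21316 = 146² → right
(78,72,30): 30²+72² = 6084 = 78² → right
(192,780,756): 192²+756² = 608400 = 780² → right
(163,181,279): 163²+181² = 59330 < 77841 = 279² → obtuse
3 of the 4 are right.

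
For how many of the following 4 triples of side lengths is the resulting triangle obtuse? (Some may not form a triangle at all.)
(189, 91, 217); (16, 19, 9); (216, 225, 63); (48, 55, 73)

(189,91,217): 91²+189² = 44002 < 47089 = 217² → obtuse
(16,19,9): 9²+16² = 337 < 361 = 19² → obtuse
(216,225,63): 63²+216² = 50625 = 225² → right
(48,55,73): 48²+55² = 5329 = 73² → right
2 of the 4 are obtuse.

2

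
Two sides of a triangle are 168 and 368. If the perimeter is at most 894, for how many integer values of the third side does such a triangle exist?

Triangle inequality: 200 < x < 536. Perimeter ≤ 894 gives x ≤ 894 − 168 − 368 = 358.
So 200 < x ≤ 358; integers 201 through 358: 158 values.

158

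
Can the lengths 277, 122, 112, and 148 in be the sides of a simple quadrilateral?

Yes

A quadrilateral exists iff every side is shorter than the sum of the others — equivalently, the longest side is less than the sum of the rest.
Longest side 277 < 382 (sum of the remaining 3), so yes.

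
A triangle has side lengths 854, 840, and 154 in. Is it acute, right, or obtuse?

right

Compare the square of the longest side to the sum of squares of the other two: 154² + 840² = 729316 = 854².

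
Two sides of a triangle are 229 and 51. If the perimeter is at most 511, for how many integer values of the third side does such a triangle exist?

53

Triangle inequality: 178 < x < 280. Perimeter ≤ 511 gives x ≤ 511 − 229 − 51 = 231.
So 178 < x ≤ 231; integers 179 through 231: 53 values.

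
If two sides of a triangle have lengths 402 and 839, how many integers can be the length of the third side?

803

The third side lies in the open interval (437, 1241).
Integers from 438 to 1240 inclusive: 1240 − 438 + 1 = 803.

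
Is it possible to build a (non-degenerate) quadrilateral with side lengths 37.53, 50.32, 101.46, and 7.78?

No

For a quadrilateral, each side must be shorter than the sum of the others.
Here the longest side is 101.46, but the remaining 3 sides sum to only 95.63.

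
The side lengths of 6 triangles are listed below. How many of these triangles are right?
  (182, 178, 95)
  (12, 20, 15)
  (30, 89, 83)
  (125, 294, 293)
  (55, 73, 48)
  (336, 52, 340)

(182,178,95): 95²+178² = 40709 > 33124 = 182² → acute
(12,20,15): 12²+15² = 369 < 400 = 20² → obtuse
(30,89,83): 30²+83² = 7789 < 7921 = 89² → obtuse
(125,294,293): 125²+293² = 101474 > 86436 = 294² → acute
(55,73,48): 48²+55² = 5329 = 73² → right
(336,52,340): 52²+336² = 115600 = 340² → right
2 of the 6 are right.

2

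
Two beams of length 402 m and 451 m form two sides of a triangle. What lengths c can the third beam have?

49 < c < 853 (m)

By the triangle inequality, c must be less than 402 + 451 = 853 and greater than |402 − 451| = 49.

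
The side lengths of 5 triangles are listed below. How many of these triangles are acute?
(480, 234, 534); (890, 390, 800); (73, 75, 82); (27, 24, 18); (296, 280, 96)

(480,234,534): 234²+480² = 285156 = 534² → right
(890,390,800): 390²+800² = 792100 = 890² → right
(73,75,82): 73²+75² = 10954 > 6724 = 82² → acute
(27,24,18): 18²+24² = 900 > 729 = 27² → acute
(296,280,96): 96²+280² = 87616 = 296² → right
2 of the 5 are acute.

2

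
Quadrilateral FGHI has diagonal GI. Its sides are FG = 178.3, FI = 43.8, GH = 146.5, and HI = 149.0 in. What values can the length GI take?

134.5 < GI < 222.1

From triangle FGI: |178.3 − 43.8| < GI < 178.3 + 43.8, i.e. 134.5 < GI < 222.1.
From triangle HGI: 2.5 < GI < 295.5.
Both must hold, so GI lies in the intersection.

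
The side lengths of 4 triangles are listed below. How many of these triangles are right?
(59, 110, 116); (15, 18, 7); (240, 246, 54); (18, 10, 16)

1

(59,110,116): 59²+110² = 15581 > 13456 = 116² → acute
(15,18,7): 7²+15² = 274 < 324 = 18² → obtuse
(240,246,54): 54²+240² = 60516 = 246² → right
(18,10,16): 10²+16² = 356 > 324 = 18² → acute
1 of the 4 is right.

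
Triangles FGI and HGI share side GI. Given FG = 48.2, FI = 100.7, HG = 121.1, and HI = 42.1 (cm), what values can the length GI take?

From triangle FGI: |48.2 − 100.7| < GI < 48.2 + 100.7, i.e. 52.5 < GI < 148.9.
From triangle HGI: 79.0 < GI < 163.2.
Both must hold, so GI lies in the intersection.

79.0 < GI < 148.9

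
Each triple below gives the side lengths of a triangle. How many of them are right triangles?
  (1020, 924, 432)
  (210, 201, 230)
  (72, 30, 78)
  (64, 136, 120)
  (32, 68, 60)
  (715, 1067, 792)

5

(1020,924,432): 432²+924² = 1040400 = 1020² → right
(210,201,230): 201²+210² = 84501 > 52900 = 230² → acute
(72,30,78): 30²+72² = 6084 = 78² → right
(64,136,120): 64²+120² = 18496 = 136² → right
(32,68,60): 32²+60² = 4624 = 68² → right
(715,1067,792): 715²+792² = 1138489 = 1067² → right
5 of the 6 are right.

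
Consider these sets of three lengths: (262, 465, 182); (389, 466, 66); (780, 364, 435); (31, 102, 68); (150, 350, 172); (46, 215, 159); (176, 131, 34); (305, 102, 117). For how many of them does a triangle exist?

1

(182,262,465): 182+262 ≤ 465 → not valid
(66,389,466): 66+389 ≤ 466 → not valid
(364,435,780): 364+435 > 780 → valid
(31,68,102): 31+68 ≤ 102 → not valid
(150,172,350): 150+172 ≤ 350 → not valid
(46,159,215): 46+159 ≤ 215 → not valid
(34,131,176): 34+131 ≤ 176 → not valid
(102,117,305): 102+117 ≤ 305 → not valid
1 of the 8 triples forms a triangle.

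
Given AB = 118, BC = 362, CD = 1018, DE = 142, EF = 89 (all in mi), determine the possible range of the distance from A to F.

307 ≤ AF ≤ 1729 mi

The maximum is all hops collinear in one direction: 118 + 362 + 1018 + 142 + 89 = 1729.
The longest hop is 1018; the others sum to 711. Folding the others back against it leaves at least 1018 − 711 = 307.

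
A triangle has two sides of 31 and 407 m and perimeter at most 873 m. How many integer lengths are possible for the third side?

Triangle inequality: 376 < x < 438. Perimeter ≤ 873 gives x ≤ 873 − 31 − 407 = 435.
So 376 < x ≤ 435; integers 377 through 435: 59 values.

59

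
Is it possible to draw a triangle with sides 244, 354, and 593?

Yes

The longest side is 593, and the other two sum to 598.
Since 598 > 593, the triangle inequality holds.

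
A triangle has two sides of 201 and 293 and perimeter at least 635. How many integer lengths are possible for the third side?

353

Triangle inequality: 92 < x < 494. Perimeter ≥ 635 gives x ≥ 635 − 201 − 293 = 141.
So 141 ≤ x < 494; integers 141 through 493: 353 values.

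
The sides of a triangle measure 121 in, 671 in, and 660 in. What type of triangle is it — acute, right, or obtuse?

Compare the square of the longest side to the sum of squares of the other two: 121² + 660² = 450241 = 671².

right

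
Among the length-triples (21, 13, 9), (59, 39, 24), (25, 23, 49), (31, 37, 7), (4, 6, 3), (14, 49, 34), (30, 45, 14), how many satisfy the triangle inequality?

4

(9,13,21): 9+13 > 21 → valid
(24,39,59): 24+39 > 59 → valid
(23,25,49): 23+25 ≤ 49 → not valid
(7,31,37): 7+31 > 37 → valid
(3,4,6): 3+4 > 6 → valid
(14,34,49): 14+34 ≤ 49 → not valid
(14,30,45): 14+30 ≤ 45 → not valid
4 of the 7 triples form a triangle.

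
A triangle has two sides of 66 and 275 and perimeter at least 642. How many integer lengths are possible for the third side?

Triangle inequality: 209 < x < 341. Perimeter ≥ 642 gives x ≥ 642 − 66 − 275 = 301.
So 301 ≤ x < 341; integers 301 through 340: 40 values.

40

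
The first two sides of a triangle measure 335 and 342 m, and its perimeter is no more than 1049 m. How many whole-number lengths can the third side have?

Triangle inequality: 7 < x < 677. Perimeter ≤ 1049 gives x ≤ 1049 − 335 − 342 = 372.
So 7 < x ≤ 372; integers 8 through 372: 365 values.

365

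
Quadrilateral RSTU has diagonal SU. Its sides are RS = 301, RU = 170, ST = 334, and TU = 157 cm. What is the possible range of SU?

177 < SU < 471

From triangle RSU: |301 − 170| < SU < 301 + 170, i.e. 131 < SU < 471.
From triangle TSU: 177 < SU < 491.
Both must hold, so SU lies in the intersection.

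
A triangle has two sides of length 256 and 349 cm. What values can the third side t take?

By the triangle inequality, t must be less than 256 + 349 = 605 and greater than |256 − 349| = 93.

93 < t < 605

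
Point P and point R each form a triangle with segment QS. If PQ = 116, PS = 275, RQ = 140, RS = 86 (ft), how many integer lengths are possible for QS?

From triangle PQS: 159 < QS < 391.
From triangle RQS: 54 < QS < 226.
Intersection: 159 < QS < 226, so integers 160 through 225: 66 values.

66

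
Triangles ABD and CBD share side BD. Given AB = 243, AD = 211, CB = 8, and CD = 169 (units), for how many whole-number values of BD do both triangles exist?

15

From triangle ABD: 32 < BD < 454.
From triangle CBD: 161 < BD < 177.
Intersection: 161 < BD < 177, so integers 162 through 176: 15 values.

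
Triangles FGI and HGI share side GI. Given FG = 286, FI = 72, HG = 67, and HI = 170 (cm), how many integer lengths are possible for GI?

22

From triangle FGI: 214 < GI < 358.
From triangle HGI: 103 < GI < 237.
Intersection: 214 < GI < 237, so integers 215 through 236: 22 values.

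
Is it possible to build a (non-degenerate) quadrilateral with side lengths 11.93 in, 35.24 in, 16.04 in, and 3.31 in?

For a quadrilateral, each side must be shorter than the sum of the others.
Here the longest side is 35.24, but the remaining 3 sides sum to only 31.28.

No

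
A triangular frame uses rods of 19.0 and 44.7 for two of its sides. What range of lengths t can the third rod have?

By the triangle inequality, t must be less than 19.0 + 44.7 = 63.7 and greater than |19.0 − 44.7| = 25.7.

25.7 < t < 63.7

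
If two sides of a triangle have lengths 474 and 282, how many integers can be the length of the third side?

563

The third side lies in the open interval (192, 756).
Integers from 193 to 755 inclusive: 755 − 193 + 1 = 563.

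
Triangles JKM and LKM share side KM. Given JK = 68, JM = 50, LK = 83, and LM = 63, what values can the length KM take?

20 < KM < 118

From triangle JKM: |68 − 50| < KM < 68 + 50, i.e. 18 < KM < 118.
From triangle LKM: 20 < KM < 146.
Both must hold, so KM lies in the intersection.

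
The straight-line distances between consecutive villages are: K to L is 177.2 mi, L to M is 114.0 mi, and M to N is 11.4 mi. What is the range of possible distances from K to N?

The maximum is all hops collinear in one direction: 177.2 + 114.0 + 11.4 = 302.6.
The longest hop is 177.2; the others sum to 125.4. Folding the others back against it leaves at least 177.2 − 125.4 = 51.8.

51.8 ≤ KN ≤ 302.6 mi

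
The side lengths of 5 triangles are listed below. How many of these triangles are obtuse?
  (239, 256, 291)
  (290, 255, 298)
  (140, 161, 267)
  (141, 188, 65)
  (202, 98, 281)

3

(239,256,291): 239²+256² = 122657 > 84681 = 291² → acute
(290,255,298): 255²+290² = 149125 > 88804 = 298² → acute
(140,161,267): 140²+161² = 45521 < 71289 = 267² → obtuse
(141,188,65): 65²+141² = 24106 < 35344 = 188² → obtuse
(202,98,281): 98²+202² = 50408 < 78961 = 281² → obtuse
3 of the 5 are obtuse.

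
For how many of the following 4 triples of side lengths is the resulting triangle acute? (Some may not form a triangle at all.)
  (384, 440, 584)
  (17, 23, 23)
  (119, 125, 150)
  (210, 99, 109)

(384,440,584): 384²+440² = 341056 = 584² → right
(17,23,23): 17²+23² = 818 > 529 = 23² → acute
(119,125,150): 119²+125² = 29786 > 22500 = 150² → acute
(210,99,109): 99+109 ≤ 210, not a triangle
2 of the 4 are acute.

2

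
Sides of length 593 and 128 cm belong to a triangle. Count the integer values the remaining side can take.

255

The third side lies in the open interval (465, 721).
Integers from 466 to 720 inclusive: 720 − 466 + 1 = 255.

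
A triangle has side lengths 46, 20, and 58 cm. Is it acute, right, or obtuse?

Compare the square of the longest side to the sum of squares of the other two: 20² + 46² = 2516 < 3364 = 58².

obtuse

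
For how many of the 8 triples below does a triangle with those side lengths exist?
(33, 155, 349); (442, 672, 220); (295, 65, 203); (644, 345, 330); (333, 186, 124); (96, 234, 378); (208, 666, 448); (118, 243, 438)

(33,155,349): 33+155 ≤ 349 → not valid
(220,442,672): 220+442 ≤ 672 → not valid
(65,203,295): 65+203 ≤ 295 → not valid
(330,345,644): 330+345 > 644 → valid
(124,186,333): 124+186 ≤ 333 → not valid
(96,234,378): 96+234 ≤ 378 → not valid
(208,448,666): 208+448 ≤ 666 → not valid
(118,243,438): 118+243 ≤ 438 → not valid
1 of the 8 triples forms a triangle.

1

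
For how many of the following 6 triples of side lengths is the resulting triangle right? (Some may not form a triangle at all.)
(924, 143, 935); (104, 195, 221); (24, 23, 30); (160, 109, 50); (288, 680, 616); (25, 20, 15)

4

(924,143,935): 143²+924² = 874225 = 935² → right
(104,195,221): 104²+195² = 48841 = 221² → right
(24,23,30): 23²+24² = 1105 > 900 = 30² → acute
(160,109,50): 50+109 ≤ 160, not a triangle
(288,680,616): 288²+616² = 462400 = 680² → right
(25,20,15): 15²+20² = 625 = 25² → right
4 of the 6 are right.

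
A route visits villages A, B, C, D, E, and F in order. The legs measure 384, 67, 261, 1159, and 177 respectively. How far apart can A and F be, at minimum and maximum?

The maximum is all hops collinear in one direction: 384 + 67 + 261 + 1159 + 177 = 2048.
The longest hop is 1159; the others sum to 889. Folding the others back against it leaves at least 1159 − 889 = 270.

270 ≤ AF ≤ 2048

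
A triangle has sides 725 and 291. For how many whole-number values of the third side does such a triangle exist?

581

The third side lies in the open interval (434, 1016).
Integers from 435 to 1015 inclusive: 1015 − 435 + 1 = 581.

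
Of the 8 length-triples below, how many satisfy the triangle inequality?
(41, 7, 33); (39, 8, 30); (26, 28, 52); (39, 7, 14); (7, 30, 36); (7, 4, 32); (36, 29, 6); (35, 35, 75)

(7,33,41): 7+33 ≤ 41 → not valid
(8,30,39): 8+30 ≤ 39 → not valid
(26,28,52): 26+28 > 52 → valid
(7,14,39): 7+14 ≤ 39 → not valid
(7,30,36): 7+30 > 36 → valid
(4,7,32): 4+7 ≤ 32 → not valid
(6,29,36): 6+29 ≤ 36 → not valid
(35,35,75): 35+35 ≤ 75 → not valid
2 of the 8 triples form a triangle.

2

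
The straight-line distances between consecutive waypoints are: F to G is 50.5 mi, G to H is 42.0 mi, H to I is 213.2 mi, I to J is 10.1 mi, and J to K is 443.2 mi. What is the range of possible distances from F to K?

The maximum is all hops collinear in one direction: 50.5 + 42.0 + 213.2 + 10.1 + 443.2 = 759.0.
The longest hop is 443.2; the others sum to 315.8. Folding the others back against it leaves at least 443.2 − 315.8 = 127.4.

127.4 ≤ FK ≤ 759.0 mi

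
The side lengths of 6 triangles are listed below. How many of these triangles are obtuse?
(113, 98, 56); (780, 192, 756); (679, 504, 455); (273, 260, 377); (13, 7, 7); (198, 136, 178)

(113,98,56): 56²+98² = 12740 < 12769 = 113² → obtuse
(780,192,756): 192²+756² = 608400 = 780² → right
(679,504,455): 455²+504² = 461041 = 679² → right
(273,260,377): 260²+273² = 142129 = 377² → right
(13,7,7): 7²+7² = 98 < 169 = 13² → obtuse
(198,136,178): 136²+178² = 50180 > 39204 = 198² → acute
2 of the 6 are obtuse.

2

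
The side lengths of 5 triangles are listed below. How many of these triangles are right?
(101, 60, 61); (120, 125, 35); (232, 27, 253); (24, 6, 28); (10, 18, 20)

(101,60,61): 60²+61² = 7321 < 10201 = 101² → obtuse
(120,125,35): 35²+120² = 15625 = 125² → right
(232,27,253): 27²+232² = 54553 < 64009 = 253² → obtuse
(24,6,28): 6²+24² = 612 < 784 = 28² → obtuse
(10,18,20): 10²+18² = 424 > 400 = 20² → acute
1 of the 5 is right.

1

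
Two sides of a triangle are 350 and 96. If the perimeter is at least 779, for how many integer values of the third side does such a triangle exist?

Triangle inequality: 254 < x < 446. Perimeter ≥ 779 gives x ≥ 779 − 350 − 96 = 333.
So 333 ≤ x < 446; integers 333 through 445: 113 values.

113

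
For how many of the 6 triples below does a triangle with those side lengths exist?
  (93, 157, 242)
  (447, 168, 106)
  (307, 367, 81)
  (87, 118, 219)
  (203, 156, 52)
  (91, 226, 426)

(93,157,242): 93+157 > 242 → valid
(106,168,447): 106+168 ≤ 447 → not valid
(81,307,367): 81+307 > 367 → valid
(87,118,219): 87+118 ≤ 219 → not valid
(52,156,203): 52+156 > 203 → valid
(91,226,426): 91+226 ≤ 426 → not valid
3 of the 6 triples form a triangle.

3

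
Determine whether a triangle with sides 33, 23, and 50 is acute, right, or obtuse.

Compare the square of the longest side to the sum of squares of the other two: 23² + 33² = 1618 < 2500 = 50².

obtuse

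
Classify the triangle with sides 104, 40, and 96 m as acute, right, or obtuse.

right

Compare the square of the longest side to the sum of squares of the other two: 40² + 96² = 10816 = 104².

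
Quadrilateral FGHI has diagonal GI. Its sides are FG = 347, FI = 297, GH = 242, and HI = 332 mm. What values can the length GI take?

From triangle FGI: |347 − 297| < GI < 347 + 297, i.e. 50 < GI < 644.
From triangle HGI: 90 < GI < 574.
Both must hold, so GI lies in the intersection.

90 < GI < 574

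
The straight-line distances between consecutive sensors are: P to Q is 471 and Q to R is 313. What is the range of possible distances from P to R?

By the triangle inequality, |471 − 313| ≤ PR ≤ 471 + 313.

158 ≤ PR ≤ 784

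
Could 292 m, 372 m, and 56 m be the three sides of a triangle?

The longest side is 372, but the other two sum to only 348.
348 < 372, so the triangle inequality fails.

No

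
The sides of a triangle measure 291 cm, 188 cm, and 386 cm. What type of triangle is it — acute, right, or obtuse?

Compare the square of the longest side to the sum of squares of the other two: 188² + 291² = 120025 < 148996 = 386².

obtuse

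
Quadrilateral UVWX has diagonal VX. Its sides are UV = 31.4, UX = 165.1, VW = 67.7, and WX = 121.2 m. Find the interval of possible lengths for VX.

133.7 < VX < 188.9

From triangle UVX: |31.4 − 165.1| < VX < 31.4 + 165.1, i.e. 133.7 < VX < 196.5.
From triangle WVX: 53.5 < VX < 188.9.
Both must hold, so VX lies in the intersection.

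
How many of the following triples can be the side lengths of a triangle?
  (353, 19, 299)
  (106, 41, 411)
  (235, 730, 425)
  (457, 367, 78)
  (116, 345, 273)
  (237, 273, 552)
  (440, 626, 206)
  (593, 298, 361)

(19,299,353): 19+299 ≤ 353 → not valid
(41,106,411): 41+106 ≤ 411 → not valid
(235,425,730): 235+425 ≤ 730 → not valid
(78,367,457): 78+367 ≤ 457 → not valid
(116,273,345): 116+273 > 345 → valid
(237,273,552): 237+273 ≤ 552 → not valid
(206,440,626): 206+440 > 626 → valid
(298,361,593): 298+361 > 593 → valid
3 of the 8 triples form a triangle.

3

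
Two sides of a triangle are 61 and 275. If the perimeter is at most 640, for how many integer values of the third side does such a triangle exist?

90

Triangle inequality: 214 < x < 336. Perimeter ≤ 640 gives x ≤ 640 − 61 − 275 = 304.
So 214 < x ≤ 304; integers 215 through 304: 90 values.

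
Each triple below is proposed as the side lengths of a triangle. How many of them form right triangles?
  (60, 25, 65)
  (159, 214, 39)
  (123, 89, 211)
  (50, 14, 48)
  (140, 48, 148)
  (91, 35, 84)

4

(60,25,65): 25²+60² = 4225 = 65² → right
(159,214,39): 39+159 ≤ 214, not a triangle
(123,89,211): 89²+123² = 23050 < 44521 = 211² → obtuse
(50,14,48): 14²+48² = 2500 = 50² → right
(140,48,148): 48²+140² = 21904 = 148² → right
(91,35,84): 35²+84² = 8281 = 91² → right
4 of the 6 are right.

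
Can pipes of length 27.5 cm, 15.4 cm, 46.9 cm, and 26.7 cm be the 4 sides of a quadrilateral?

A quadrilateral exists iff every side is shorter than the sum of the others — equivalently, the longest side is less than the sum of the rest.
Longest side 46.9 < 69.6 (sum of the remaining 3), so yes.

Yes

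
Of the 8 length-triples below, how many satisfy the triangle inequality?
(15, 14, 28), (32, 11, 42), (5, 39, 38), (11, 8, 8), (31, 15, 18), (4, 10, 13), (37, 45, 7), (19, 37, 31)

(14,15,28): 14+15 > 28 → valid
(11,32,42): 11+32 > 42 → valid
(5,38,39): 5+38 > 39 → valid
(8,8,11): 8+8 > 11 → valid
(15,18,31): 15+18 > 31 → valid
(4,10,13): 4+10 > 13 → valid
(7,37,45): 7+37 ≤ 45 → not valid
(19,31,37): 19+31 > 37 → valid
7 of the 8 triples form a triangle.

7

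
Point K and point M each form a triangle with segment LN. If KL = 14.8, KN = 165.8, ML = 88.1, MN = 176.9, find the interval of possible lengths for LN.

From triangle KLN: |14.8 − 165.8| < LN < 14.8 + 165.8, i.e. 151.0 < LN < 180.6.
From triangle MLN: 88.8 < LN < 265.0.
Both must hold, so LN lies in the intersection.

151.0 < LN < 180.6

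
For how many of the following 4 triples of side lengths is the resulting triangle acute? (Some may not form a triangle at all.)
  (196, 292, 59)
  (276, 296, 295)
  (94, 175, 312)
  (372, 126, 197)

1

(196,292,59): 59+196 ≤ 292, not a triangle
(276,296,295): 276²+295² = 163201 > 87616 = 296² → acute
(94,175,312): 94+175 ≤ 312, not a triangle
(372,126,197): 126+197 ≤ 372, not a triangle
1 of the 4 is acute.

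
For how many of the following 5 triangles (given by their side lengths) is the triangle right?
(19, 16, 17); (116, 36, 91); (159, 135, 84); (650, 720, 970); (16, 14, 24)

2

(19,16,17): 16²+17² = 545 > 361 = 19² → acute
(116,36,91): 36²+91² = 9577 < 13456 = 116² → obtuse
(159,135,84): 84²+135² = 25281 = 159² → right
(650,720,970): 650²+720² = 940900 = 970² → right
(16,14,24): 14²+16² = 452 < 576 = 24² → obtuse
2 of the 5 are right.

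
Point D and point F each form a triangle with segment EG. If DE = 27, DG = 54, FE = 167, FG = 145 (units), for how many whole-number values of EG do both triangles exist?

From triangle DEG: 27 < EG < 81.
From triangle FEG: 22 < EG < 312.
Intersection: 27 < EG < 81, so integers 28 through 80: 53 values.

53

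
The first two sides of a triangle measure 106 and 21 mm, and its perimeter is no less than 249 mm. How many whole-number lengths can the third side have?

Triangle inequality: 85 < x < 127. Perimeter ≥ 249 gives x ≥ 249 − 106 − 21 = 122.
So 122 ≤ x < 127; integers 122 through 126: 5 values.

5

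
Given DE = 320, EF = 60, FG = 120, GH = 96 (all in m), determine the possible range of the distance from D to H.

The maximum is all hops collinear in one direction: 320 + 60 + 120 + 96 = 596.
The longest hop is 320; the others sum to 276. Folding the others back against it leaves at least 320 − 276 = 44.

44 ≤ DH ≤ 596 m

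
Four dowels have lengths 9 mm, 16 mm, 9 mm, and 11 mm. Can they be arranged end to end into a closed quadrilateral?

A quadrilateral exists iff every side is shorter than the sum of the others — equivalently, the longest side is less than the sum of the rest.
Longest side 16 < 29 (sum of the remaining 3), so yes.

Yes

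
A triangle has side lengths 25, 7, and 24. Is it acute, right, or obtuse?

Compare the square of the longest side to the sum of squares of the other two: 7² + 24² = 625 = 25².

right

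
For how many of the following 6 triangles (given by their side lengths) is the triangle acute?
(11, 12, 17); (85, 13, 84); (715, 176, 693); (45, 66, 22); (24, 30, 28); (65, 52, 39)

(11,12,17): 11²+12² = 265 < 289 = 17² → obtuse
(85,13,84): 13²+84² = 7225 = 85² → right
(715,176,693): 176²+693² = 511225 = 715² → right
(45,66,22): 22²+45² = 2509 < 4356 = 66² → obtuse
(24,30,28): 24²+28² = 1360 > 900 = 30² → acute
(65,52,39): 39²+52² = 4225 = 65² → right
1 of the 6 is acute.

1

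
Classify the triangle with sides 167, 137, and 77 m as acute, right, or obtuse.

obtuse

Compare the square of the longest side to the sum of squares of the other two: 77² + 137² = 24698 < 27889 = 167².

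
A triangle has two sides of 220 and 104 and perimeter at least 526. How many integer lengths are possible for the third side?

Triangle inequality: 116 < x < 324. Perimeter ≥ 526 gives x ≥ 526 − 220 − 104 = 202.
So 202 ≤ x < 324; integers 202 through 323: 122 values.

122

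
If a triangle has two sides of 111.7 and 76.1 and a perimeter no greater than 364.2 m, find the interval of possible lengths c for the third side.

35.6 < c ≤ 176.4

Triangle inequality alone gives 35.6 < c < 187.8.
The perimeter condition gives c ≤ 364.2 − 111.7 − 76.1 = 176.4.
Intersecting the two: 35.6 < c ≤ 176.4.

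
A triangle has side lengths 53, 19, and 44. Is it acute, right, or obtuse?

obtuse

Compare the square of the longest side to the sum of squares of the other two: 19² + 44² = 2297 < 2809 = 53².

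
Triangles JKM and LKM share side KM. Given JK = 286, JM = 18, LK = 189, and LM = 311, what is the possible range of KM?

From triangle JKM: |286 − 18| < KM < 286 + 18, i.e. 268 < KM < 304.
From triangle LKM: 122 < KM < 500.
Both must hold, so KM lies in the intersection.

268 < KM < 304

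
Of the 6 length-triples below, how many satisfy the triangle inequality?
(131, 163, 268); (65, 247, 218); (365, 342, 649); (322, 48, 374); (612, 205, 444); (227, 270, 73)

5

(131,163,268): 131+163 > 268 → valid
(65,218,247): 65+218 > 247 → valid
(342,365,649): 342+365 > 649 → valid
(48,322,374): 48+322 ≤ 374 → not valid
(205,444,612): 205+444 > 612 → valid
(73,227,270): 73+227 > 270 → valid
5 of the 6 triples form a triangle.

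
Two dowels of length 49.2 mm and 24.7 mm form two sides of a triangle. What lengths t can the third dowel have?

24.5 < t < 73.9 (mm)

By the triangle inequality, t must be less than 49.2 + 24.7 = 73.9 and greater than |49.2 − 24.7| = 24.5.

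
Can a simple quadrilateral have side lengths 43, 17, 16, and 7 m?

For a quadrilateral, each side must be shorter than the sum of the others.
Here the longest side is 43, but the remaining 3 sides sum to only 40.

No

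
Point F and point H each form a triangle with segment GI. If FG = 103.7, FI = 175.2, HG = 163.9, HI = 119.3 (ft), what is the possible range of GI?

From triangle FGI: |103.7 − 175.2| < GI < 103.7 + 175.2, i.e. 71.5 < GI < 278.9.
From triangle HGI: 44.6 < GI < 283.2.
Both must hold, so GI lies in the intersection.

71.5 < GI < 278.9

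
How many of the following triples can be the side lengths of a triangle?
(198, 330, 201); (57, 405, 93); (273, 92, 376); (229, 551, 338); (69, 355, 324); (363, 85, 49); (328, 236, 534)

4

(198,201,330): 198+201 > 330 → valid
(57,93,405): 57+93 ≤ 405 → not valid
(92,273,376): 92+273 ≤ 376 → not valid
(229,338,551): 229+338 > 551 → valid
(69,324,355): 69+324 > 355 → valid
(49,85,363): 49+85 ≤ 363 → not valid
(236,328,534): 236+328 > 534 → valid
4 of the 7 triples form a triangle.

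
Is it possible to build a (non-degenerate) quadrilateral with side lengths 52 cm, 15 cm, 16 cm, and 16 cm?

For a quadrilateral, each side must be shorter than the sum of the others.
Here the longest side is 52, but the remaining 3 sides sum to only 47.

No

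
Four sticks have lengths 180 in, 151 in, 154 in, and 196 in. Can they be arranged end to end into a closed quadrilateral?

A quadrilateral exists iff every side is shorter than the sum of the others — equivalently, the longest side is less than the sum of the rest.
Longest side 196 < 485 (sum of the remaining 3), so yes.

Yes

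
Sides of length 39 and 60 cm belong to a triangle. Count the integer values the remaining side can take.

77

The third side lies in the open interval (21, 99).
Integers from 22 to 98 inclusive: 98 − 22 + 1 = 77.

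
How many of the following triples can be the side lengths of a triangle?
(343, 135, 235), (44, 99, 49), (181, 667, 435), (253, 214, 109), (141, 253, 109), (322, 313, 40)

3

(135,235,343): 135+235 > 343 → valid
(44,49,99): 44+49 ≤ 99 → not valid
(181,435,667): 181+435 ≤ 667 → not valid
(109,214,253): 109+214 > 253 → valid
(109,141,253): 109+141 ≤ 253 → not valid
(40,313,322): 40+313 > 322 → valid
3 of the 6 triples form a triangle.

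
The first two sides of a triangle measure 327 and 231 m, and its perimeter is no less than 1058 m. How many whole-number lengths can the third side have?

Triangle inequality: 96 < x < 558. Perimeter ≥ 1058 gives x ≥ 1058 − 327 − 231 = 500.
So 500 ≤ x < 558; integers 500 through 557: 58 values.

58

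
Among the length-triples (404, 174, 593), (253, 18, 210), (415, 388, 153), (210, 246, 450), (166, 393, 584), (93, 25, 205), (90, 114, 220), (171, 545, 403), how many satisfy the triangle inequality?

(174,404,593): 174+404 ≤ 593 → not valid
(18,210,253): 18+210 ≤ 253 → not valid
(153,388,415): 153+388 > 415 → valid
(210,246,450): 210+246 > 450 → valid
(166,393,584): 166+393 ≤ 584 → not valid
(25,93,205): 25+93 ≤ 205 → not valid
(90,114,220): 90+114 ≤ 220 → not valid
(171,403,545): 171+403 > 545 → valid
3 of the 8 triples form a triangle.

3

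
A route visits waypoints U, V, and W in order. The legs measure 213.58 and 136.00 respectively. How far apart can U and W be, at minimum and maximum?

77.58 ≤ UW ≤ 349.58

By the triangle inequality, |213.58 − 136.00| ≤ UW ≤ 213.58 + 136.00.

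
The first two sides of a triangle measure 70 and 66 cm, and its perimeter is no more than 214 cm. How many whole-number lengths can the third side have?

74

Triangle inequality: 4 < x < 136. Perimeter ≤ 214 gives x ≤ 214 − 70 − 66 = 78.
So 4 < x ≤ 78; integers 5 through 78: 74 values.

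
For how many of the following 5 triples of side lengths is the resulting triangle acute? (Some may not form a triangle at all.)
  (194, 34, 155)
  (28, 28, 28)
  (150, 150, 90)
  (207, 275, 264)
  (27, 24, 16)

4

(194,34,155): 34+155 ≤ 194, not a triangle
(28,28,28): 28²+28² = 1568 > 784 = 28² → acute
(150,150,90): 90²+150² = 30600 > 22500 = 150² → acute
(207,275,264): 207²+264² = 112545 > 75625 = 275² → acute
(27,24,16): 16²+24² = 832 > 729 = 27² → acute
4 of the 5 are acute.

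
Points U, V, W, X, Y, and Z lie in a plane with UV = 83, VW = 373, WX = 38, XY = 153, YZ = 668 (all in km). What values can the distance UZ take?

21 ≤ UZ ≤ 1315 km

The maximum is all hops collinear in one direction: 83 + 373 + 38 + 153 + 668 = 1315.
The longest hop is 668; the others sum to 647. Folding the others back against it leaves at least 668 − 647 = 21.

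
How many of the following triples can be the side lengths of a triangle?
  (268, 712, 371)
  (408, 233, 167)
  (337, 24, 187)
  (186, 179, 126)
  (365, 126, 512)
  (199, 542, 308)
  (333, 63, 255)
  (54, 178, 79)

1

(268,371,712): 268+371 ≤ 712 → not valid
(167,233,408): 167+233 ≤ 408 → not valid
(24,187,337): 24+187 ≤ 337 → not valid
(126,179,186): 126+179 > 186 → valid
(126,365,512): 126+365 ≤ 512 → not valid
(199,308,542): 199+308 ≤ 542 → not valid
(63,255,333): 63+255 ≤ 333 → not valid
(54,79,178): 54+79 ≤ 178 → not valid
1 of the 8 triples forms a triangle.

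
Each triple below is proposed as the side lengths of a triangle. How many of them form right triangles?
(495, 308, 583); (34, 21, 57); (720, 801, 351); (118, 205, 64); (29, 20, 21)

3

(495,308,583): 308²+495² = 339889 = 583² → right
(34,21,57): 21+34 ≤ 57, not a triangle
(720,801,351): 351²+720² = 641601 = 801² → right
(118,205,64): 64+118 ≤ 205, not a triangle
(29,20,21): 20²+21² = 841 = 29² → right
3 of the 5 are right.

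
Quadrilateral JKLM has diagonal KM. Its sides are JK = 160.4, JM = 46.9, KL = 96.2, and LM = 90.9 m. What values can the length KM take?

113.5 < KM < 187.1

From triangle JKM: |160.4 − 46.9| < KM < 160.4 + 46.9, i.e. 113.5 < KM < 207.3.
From triangle LKM: 5.3 < KM < 187.1.
Both must hold, so KM lies in the intersection.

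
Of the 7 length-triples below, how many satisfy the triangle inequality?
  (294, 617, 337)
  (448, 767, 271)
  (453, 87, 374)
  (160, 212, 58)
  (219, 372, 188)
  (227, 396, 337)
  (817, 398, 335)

5

(294,337,617): 294+337 > 617 → valid
(271,448,767): 271+448 ≤ 767 → not valid
(87,374,453): 87+374 > 453 → valid
(58,160,212): 58+160 > 212 → valid
(188,219,372): 188+219 > 372 → valid
(227,337,396): 227+337 > 396 → valid
(335,398,817): 335+398 ≤ 817 → not valid
5 of the 7 triples form a triangle.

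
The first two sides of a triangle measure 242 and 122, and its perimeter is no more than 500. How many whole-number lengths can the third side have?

Triangle inequality: 120 < x < 364. Perimeter ≤ 500 gives x ≤ 500 − 242 − 122 = 136.
So 120 < x ≤ 136; integers 121 through 136: 16 values.

16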